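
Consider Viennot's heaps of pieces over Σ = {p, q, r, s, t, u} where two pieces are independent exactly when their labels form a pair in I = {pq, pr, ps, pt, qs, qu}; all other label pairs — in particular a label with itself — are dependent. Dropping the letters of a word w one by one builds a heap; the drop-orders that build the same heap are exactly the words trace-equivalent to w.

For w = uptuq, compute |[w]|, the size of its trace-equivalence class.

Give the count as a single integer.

drop 0:u onto floor
drop 1:p onto {0:u}
drop 2:t onto {0:u}
drop 3:u onto {1:p, 2:t}
drop 4:q onto {2:t}
ground layer = {0:u}
drop-orders for the pieces not yet dropped (sum over which currently-grounded one goes next):
  1 to go: {3} 1  {4} 1
  2 to go: {1,3} 1  {3,4} 2
  3 to go: {1,3,4} 3  {2,3,4} 2
  if 0:u drops first: 5 orders

5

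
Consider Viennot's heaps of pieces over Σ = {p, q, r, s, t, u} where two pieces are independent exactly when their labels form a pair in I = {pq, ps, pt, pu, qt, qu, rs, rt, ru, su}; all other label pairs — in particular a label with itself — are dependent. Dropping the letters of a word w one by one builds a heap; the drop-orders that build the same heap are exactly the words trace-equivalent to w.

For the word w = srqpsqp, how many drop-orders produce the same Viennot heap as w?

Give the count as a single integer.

25

drop 0:s onto floor
drop 1:r onto floor
drop 2:q onto {0:s, 1:r}
drop 3:p onto {1:r}
drop 4:s onto {2:q}
drop 5:q onto {4:s}
drop 6:p onto {3:p}
ground layer = {0:s, 1:r}
drop-orders for the pieces not yet dropped (sum over which currently-grounded one goes next):
  1 to go: {5} 1  {6} 1
  2 to go: {3,6} 1  {4,5} 1  {5,6} 2
  3 to go: {2,4,5} 1  {3,5,6} 3  {4,5,6} 3
  4 to go: {0,2,4,5} 1  {2,4,5,6} 4  {3,4,5,6} 6
  5 to go: {0,2,4,5,6} 5  {2,3,4,5,6} 10
  if 0:s drops first: 10 orders
  if 1:r drops first: 15 orders
heap linearizations: 25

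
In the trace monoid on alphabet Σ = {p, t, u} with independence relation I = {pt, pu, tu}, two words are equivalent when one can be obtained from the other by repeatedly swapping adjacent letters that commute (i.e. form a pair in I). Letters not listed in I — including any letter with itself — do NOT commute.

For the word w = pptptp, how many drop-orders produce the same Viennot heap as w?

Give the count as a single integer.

15

drop 0:p onto floor
drop 1:p onto {0:p}
drop 2:t onto floor
drop 3:p onto {1:p}
drop 4:t onto {2:t}
drop 5:p onto {3:p}
ground layer = {0:p, 2:t}
drop-orders for the pieces not yet dropped (sum over which currently-grounded one goes next):
  1 to go: {4} 1  {5} 1
  2 to go: {2,4} 1  {3,5} 1  {4,5} 2
  3 to go: {1,3,5} 1  {2,4,5} 3  {3,4,5} 3
  4 to go: {0,1,3,5} 1  {1,3,4,5} 4  {2,3,4,5} 6
  if 0:p drops first: 10 orders
  if 2:t drops first: 5 orders
heap linearizations: 15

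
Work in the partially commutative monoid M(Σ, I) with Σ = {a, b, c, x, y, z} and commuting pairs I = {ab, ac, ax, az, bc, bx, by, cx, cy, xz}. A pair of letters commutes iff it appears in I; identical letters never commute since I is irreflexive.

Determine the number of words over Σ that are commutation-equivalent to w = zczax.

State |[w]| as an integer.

20

piece 0:z — minimal
piece 1:c rests on {0:z}
piece 2:z rests on {1:c}
piece 3:a — minimal
piece 4:x — minimal
minimal pieces: {0:z, 3:a, 4:x}
ways to finish when only these pieces remain (= sum over removing one remaining piece with nothing left below it):
  1 left: {2}→1  {3}→1  {4}→1
  2 left: {1,2}→1  {2,3}→2  {2,4}→2  {3,4}→2
  3 left: {0,1,2}→1  {1,2,3}→3  {1,2,4}→3  {2,3,4}→6
  placing 0:z first → 12 extensions
  placing 3:a first → 4 extensions
  placing 4:x first → 4 extensions
total linear extensions = 20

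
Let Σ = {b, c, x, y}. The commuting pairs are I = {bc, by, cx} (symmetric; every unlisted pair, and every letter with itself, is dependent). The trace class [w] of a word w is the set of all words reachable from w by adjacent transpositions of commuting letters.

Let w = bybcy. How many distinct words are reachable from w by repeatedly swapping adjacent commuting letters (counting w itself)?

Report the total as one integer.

#0=b has no predecessor
#1=y has no predecessor
#2=b depends on [0:b]
#3=c depends on [1:y]
#4=y depends on [3:c]
sources: [0:b, 1:y]
N(rest) = Σ N(rest − s) over sources s of rest; N(one piece) = 1:
  size 1 → [2]=1  [4]=1
  size 2 → [0,2]=1  [2,4]=2  [3,4]=1
  size 3 → [0,2,4]=3  [1,3,4]=1  [2,3,4]=3
  first=0(b) contributes 4
  first=1(y) contributes 6
|[w]| = 10

10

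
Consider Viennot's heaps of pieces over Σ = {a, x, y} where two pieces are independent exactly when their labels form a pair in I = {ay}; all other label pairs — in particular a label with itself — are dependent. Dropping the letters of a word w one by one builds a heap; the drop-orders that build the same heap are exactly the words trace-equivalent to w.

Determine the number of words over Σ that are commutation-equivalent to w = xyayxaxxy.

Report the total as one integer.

0(x) covers ∅
1(y) covers 0:x
2(a) covers 0:x
3(y) covers 1:y
4(x) covers 2:a, 3:y
5(a) covers 4:x
6(x) covers 5:a
7(x) covers 6:x
8(y) covers 7:x
floor of heap: 0:x
completions by unplaced set U, small U first (add the entries for U minus each lowest piece of U):
  |U|=1: {8}:1
  |U|=2: {7,8}:1
  |U|=3: {6,7,8}:1
  |U|=4: {5,6,7,8}:1
  |U|=5: {4,5,6,7,8}:1
  |U|=6: {2,4,5,6,7,8}:1  {3,4,5,6,7,8}:1
  |U|=7: {1,3,4,5,6,7,8}:1  {2,3,4,5,6,7,8}:2
  start at 0(x): 3

3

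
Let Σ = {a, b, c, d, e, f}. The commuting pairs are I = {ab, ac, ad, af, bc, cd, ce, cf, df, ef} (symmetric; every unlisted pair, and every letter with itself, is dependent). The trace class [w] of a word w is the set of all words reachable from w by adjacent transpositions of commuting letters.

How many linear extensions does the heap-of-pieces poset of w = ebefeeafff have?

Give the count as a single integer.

70

drop 0:e onto floor
drop 1:b onto {0:e}
drop 2:e onto {1:b}
drop 3:f onto {1:b}
drop 4:e onto {2:e}
drop 5:e onto {4:e}
drop 6:a onto {5:e}
drop 7:f onto {3:f}
drop 8:f onto {7:f}
drop 9:f onto {8:f}
ground layer = {0:e}
drop-orders for the pieces not yet dropped (sum over which currently-grounded one goes next):
  1 to go: {6} 1  {9} 1
  2 to go: {5,6} 1  {6,9} 2  {8,9} 1
  3 to go: {4,5,6} 1  {5,6,9} 3  {6,8,9} 3  {7,8,9} 1
  4 to go: {2,4,5,6} 1  {3,7,8,9} 1  {4,5,6,9} 4  {5,6,8,9} 6  {6,7,8,9} 4
  5 to go: {2,4,5,6,9} 5  {3,6,7,8,9} 5  {4,5,6,8,9} 10  {5,6,7,8,9} 10
  6 to go: {2,4,5,6,8,9} 15  {3,5,6,7,8,9} 15  {4,5,6,7,8,9} 20
  7 to go: {2,4,5,6,7,8,9} 35  {3,4,5,6,7,8,9} 35
  8 to go: {2,3,4,5,6,7,8,9} 70
  if 0:e drops first: 70 orders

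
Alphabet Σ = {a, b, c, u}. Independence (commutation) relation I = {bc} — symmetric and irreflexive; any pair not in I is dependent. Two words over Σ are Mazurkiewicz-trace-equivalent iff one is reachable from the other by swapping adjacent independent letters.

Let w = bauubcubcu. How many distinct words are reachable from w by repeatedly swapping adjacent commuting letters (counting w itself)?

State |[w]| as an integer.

drop 0:b onto floor
drop 1:a onto {0:b}
drop 2:u onto {1:a}
drop 3:u onto {2:u}
drop 4:b onto {3:u}
drop 5:c onto {3:u}
drop 6:u onto {4:b, 5:c}
drop 7:b onto {6:u}
drop 8:c onto {6:u}
drop 9:u onto {7:b, 8:c}
ground layer = {0:b}
drop-orders for the pieces not yet dropped (sum over which currently-grounded one goes next):
  1 to go: {9} 1
  2 to go: {7,9} 1  {8,9} 1
  3 to go: {7,8,9} 2
  4 to go: {6,7,8,9} 2
  5 to go: {4,6,7,8,9} 2  {5,6,7,8,9} 2
  6 to go: {4,5,6,7,8,9} 4
  7 to go: {3,4,5,6,7,8,9} 4
  8 to go: {2,3,4,5,6,7,8,9} 4
  if 0:b drops first: 4 orders

4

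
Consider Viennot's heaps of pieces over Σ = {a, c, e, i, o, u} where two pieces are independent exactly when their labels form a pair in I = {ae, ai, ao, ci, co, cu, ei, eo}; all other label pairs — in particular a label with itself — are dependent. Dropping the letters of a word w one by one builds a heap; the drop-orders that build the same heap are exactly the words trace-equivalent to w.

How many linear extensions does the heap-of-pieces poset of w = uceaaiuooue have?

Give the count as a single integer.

27

#0=u has no predecessor
#1=c has no predecessor
#2=e depends on [0:u, 1:c]
#3=a depends on [0:u, 1:c]
#4=a depends on [3:a]
#5=i depends on [0:u]
#6=u depends on [2:e, 4:a, 5:i]
#7=o depends on [6:u]
#8=o depends on [7:o]
#9=u depends on [8:o]
#10=e depends on [9:u]
sources: [0:u, 1:c]
N(rest) = Σ N(rest − s) over sources s of rest; N(one piece) = 1:
  size 1 → [10]=1
  size 2 → [9,10]=1
  size 3 → [8,9,10]=1
  size 4 → [7,8,9,10]=1
  size 5 → [6,7,8,9,10]=1
  size 6 → [2,6,7,8,9,10]=1  [4,6,7,8,9,10]=1  [5,6,7,8,9,10]=1
  size 7 → [2,4,6,7,8,9,10]=2  [2,5,6,7,8,9,10]=2  [3,4,6,7,8,9,10]=1  [4,5,6,7,8,9,10]=2
  size 8 → [2,3,4,6,7,8,9,10]=3  [2,4,5,6,7,8,9,10]=6  [3,4,5,6,7,8,9,10]=3
  size 9 → [1,2,3,4,6,7,8,9,10]=3  [2,3,4,5,6,7,8,9,10]=12
  first=0(u) contributes 15
  first=1(c) contributes 12
|[w]| = 27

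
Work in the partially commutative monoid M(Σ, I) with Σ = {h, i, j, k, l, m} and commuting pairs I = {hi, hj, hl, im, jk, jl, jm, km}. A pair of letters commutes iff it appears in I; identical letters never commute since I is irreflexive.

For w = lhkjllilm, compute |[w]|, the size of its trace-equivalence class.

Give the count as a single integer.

0(l) covers ∅
1(h) covers ∅
2(k) covers 0:l, 1:h
3(j) covers ∅
4(l) covers 2:k
5(l) covers 4:l
6(i) covers 3:j, 5:l
7(l) covers 6:i
8(m) covers 7:l
floor of heap: 0:l, 1:h, 3:j
completions by unplaced set U, small U first (add the entries for U minus each lowest piece of U):
  |U|=1: {8}:1
  |U|=2: {7,8}:1
  |U|=3: {6,7,8}:1
  |U|=4: {3,6,7,8}:1  {5,6,7,8}:1
  |U|=5: {3,5,6,7,8}:2  {4,5,6,7,8}:1
  |U|=6: {2,4,5,6,7,8}:1  {3,4,5,6,7,8}:3
  |U|=7: {0,2,4,5,6,7,8}:1  {1,2,4,5,6,7,8}:1  {2,3,4,5,6,7,8}:4
  start at 0(l): 5
  start at 1(h): 5
  start at 3(j): 2
sum over floor = 12

12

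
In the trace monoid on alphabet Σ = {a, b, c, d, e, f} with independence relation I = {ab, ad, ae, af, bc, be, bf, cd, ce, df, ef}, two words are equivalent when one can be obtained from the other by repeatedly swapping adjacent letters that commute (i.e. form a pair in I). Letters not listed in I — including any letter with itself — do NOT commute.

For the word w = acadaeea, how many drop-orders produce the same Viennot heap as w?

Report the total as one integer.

56

drop 0:a onto floor
drop 1:c onto {0:a}
drop 2:a onto {1:c}
drop 3:d onto floor
drop 4:a onto {2:a}
drop 5:e onto {3:d}
drop 6:e onto {5:e}
drop 7:a onto {4:a}
ground layer = {0:a, 3:d}
drop-orders for the pieces not yet dropped (sum over which currently-grounded one goes next):
  1 to go: {6} 1  {7} 1
  2 to go: {4,7} 1  {5,6} 1  {6,7} 2
  3 to go: {2,4,7} 1  {3,5,6} 1  {4,6,7} 3  {5,6,7} 3
  4 to go: {1,2,4,7} 1  {2,4,6,7} 4  {3,5,6,7} 4  {4,5,6,7} 6
  5 to go: {0,1,2,4,7} 1  {1,2,4,6,7} 5  {2,4,5,6,7} 10  {3,4,5,6,7} 10
  6 to go: {0,1,2,4,6,7} 6  {1,2,4,5,6,7} 15  {2,3,4,5,6,7} 20
  if 0:a drops first: 35 orders
  if 3:d drops first: 21 orders
heap linearizations: 56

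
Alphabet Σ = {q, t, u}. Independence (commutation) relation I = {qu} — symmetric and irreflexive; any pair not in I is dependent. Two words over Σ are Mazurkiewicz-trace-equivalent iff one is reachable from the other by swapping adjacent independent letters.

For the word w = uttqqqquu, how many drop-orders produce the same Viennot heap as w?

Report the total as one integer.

drop 0:u onto floor
drop 1:t onto {0:u}
drop 2:t onto {1:t}
drop 3:q onto {2:t}
drop 4:q onto {3:q}
drop 5:q onto {4:q}
drop 6:q onto {5:q}
drop 7:u onto {2:t}
drop 8:u onto {7:u}
ground layer = {0:u}
drop-orders for the pieces not yet dropped (sum over which currently-grounded one goes next):
  1 to go: {6} 1  {8} 1
  2 to go: {5,6} 1  {6,8} 2  {7,8} 1
  3 to go: {4,5,6} 1  {5,6,8} 3  {6,7,8} 3
  4 to go: {3,4,5,6} 1  {4,5,6,8} 4  {5,6,7,8} 6
  5 to go: {3,4,5,6,8} 5  {4,5,6,7,8} 10
  6 to go: {3,4,5,6,7,8} 15
  7 to go: {2,3,4,5,6,7,8} 15
  if 0:u drops first: 15 orders

15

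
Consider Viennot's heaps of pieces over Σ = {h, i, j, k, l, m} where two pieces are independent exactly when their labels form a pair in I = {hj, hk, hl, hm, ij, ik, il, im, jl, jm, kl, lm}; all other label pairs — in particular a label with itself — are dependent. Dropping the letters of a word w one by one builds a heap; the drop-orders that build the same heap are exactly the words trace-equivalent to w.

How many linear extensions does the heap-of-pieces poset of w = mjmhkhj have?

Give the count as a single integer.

63

0(m) covers ∅
1(j) covers ∅
2(m) covers 0:m
3(h) covers ∅
4(k) covers 1:j, 2:m
5(h) covers 3:h
6(j) covers 4:k
floor of heap: 0:m, 1:j, 3:h
completions by unplaced set U, small U first (add the entries for U minus each lowest piece of U):
  |U|=1: {5}:1  {6}:1
  |U|=2: {3,5}:1  {4,6}:1  {5,6}:2
  |U|=3: {1,4,6}:1  {2,4,6}:1  {3,5,6}:3  {4,5,6}:3
  |U|=4: {0,2,4,6}:1  {1,2,4,6}:2  {1,4,5,6}:4  {2,4,5,6}:4  {3,4,5,6}:6
  |U|=5: {0,1,2,4,6}:3  {0,2,4,5,6}:5  {1,2,4,5,6}:10  {1,3,4,5,6}:10  {2,3,4,5,6}:10
  start at 0(m): 30
  start at 1(j): 15
  start at 3(h): 18
sum over floor = 63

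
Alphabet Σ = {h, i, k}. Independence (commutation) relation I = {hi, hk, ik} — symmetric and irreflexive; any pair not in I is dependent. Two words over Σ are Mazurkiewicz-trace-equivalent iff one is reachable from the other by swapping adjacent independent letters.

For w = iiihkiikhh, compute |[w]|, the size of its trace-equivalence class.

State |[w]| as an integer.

2520

piece 0:i — minimal
piece 1:i rests on {0:i}
piece 2:i rests on {1:i}
piece 3:h — minimal
piece 4:k — minimal
piece 5:i rests on {2:i}
piece 6:i rests on {5:i}
piece 7:k rests on {4:k}
piece 8:h rests on {3:h}
piece 9:h rests on {8:h}
minimal pieces: {0:i, 3:h, 4:k}
ways to finish when only these pieces remain (= sum over removing one remaining piece with nothing left below it):
  1 left: {6}→1  {7}→1  {9}→1
  2 left: {4,7}→1  {5,6}→1  {6,7}→2  {6,9}→2  {7,9}→2  {8,9}→1
  3 left: {2,5,6}→1  {3,8,9}→1  {4,6,7}→3  {4,7,9}→3  {5,6,7}→3  {5,6,9}→3  {6,7,9}→6  {6,8,9}→3  {7,8,9}→3
  4 left: {1,2,5,6}→1  {2,5,6,7}→4  {2,5,6,9}→4  {3,6,8,9}→4  {3,7,8,9}→4  {4,5,6,7}→6  {4,6,7,9}→12  {4,7,8,9}→6  {5,6,7,9}→12  {5,6,8,9}→6  {6,7,8,9}→12
  5 left: {0,1,2,5,6}→1  {1,2,5,6,7}→5  {1,2,5,6,9}→5  {2,4,5,6,7}→10  {2,5,6,7,9}→20  {2,5,6,8,9}→10  {3,4,7,8,9}→10  {3,5,6,8,9}→10  {3,6,7,8,9}→20  {4,5,6,7,9}→30  {4,6,7,8,9}→30  {5,6,7,8,9}→30
  6 left: {0,1,2,5,6,7}→6  {0,1,2,5,6,9}→6  {1,2,4,5,6,7}→15  {1,2,5,6,7,9}→30  {1,2,5,6,8,9}→15  {2,3,5,6,8,9}→20  {2,4,5,6,7,9}→60  {2,5,6,7,8,9}→60  {3,4,6,7,8,9}→60  {3,5,6,7,8,9}→60  {4,5,6,7,8,9}→90
  7 left: {0,1,2,4,5,6,7}→21  {0,1,2,5,6,7,9}→42  {0,1,2,5,6,8,9}→21  {1,2,3,5,6,8,9}→35  {1,2,4,5,6,7,9}→105  {1,2,5,6,7,8,9}→105  {2,3,5,6,7,8,9}→140  {2,4,5,6,7,8,9}→210  {3,4,5,6,7,8,9}→210
  8 left: {0,1,2,3,5,6,8,9}→56  {0,1,2,4,5,6,7,9}→168  {0,1,2,5,6,7,8,9}→168  {1,2,3,5,6,7,8,9}→280  {1,2,4,5,6,7,8,9}→420  {2,3,4,5,6,7,8,9}→560
  placing 0:i first → 1260 extensions
  placing 3:h first → 756 extensions
  placing 4:k first → 504 extensions
total linear extensions = 2520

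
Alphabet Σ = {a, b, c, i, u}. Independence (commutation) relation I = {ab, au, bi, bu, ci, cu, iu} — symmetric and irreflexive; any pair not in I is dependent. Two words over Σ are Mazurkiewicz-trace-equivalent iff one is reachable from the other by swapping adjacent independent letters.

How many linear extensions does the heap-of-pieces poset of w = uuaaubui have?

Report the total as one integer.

280

0(u) covers ∅
1(u) covers 0:u
2(a) covers ∅
3(a) covers 2:a
4(u) covers 1:u
5(b) covers ∅
6(u) covers 4:u
7(i) covers 3:a
floor of heap: 0:u, 2:a, 5:b
completions by unplaced set U, small U first (add the entries for U minus each lowest piece of U):
  |U|=1: {5}:1  {6}:1  {7}:1
  |U|=2: {3,7}:1  {4,6}:1  {5,6}:2  {5,7}:2  {6,7}:2
  |U|=3: {1,4,6}:1  {2,3,7}:1  {3,5,7}:3  {3,6,7}:3  {4,5,6}:3  {4,6,7}:3  {5,6,7}:6
  |U|=4: {0,1,4,6}:1  {1,4,5,6}:4  {1,4,6,7}:4  {2,3,5,7}:4  {2,3,6,7}:4  {3,4,6,7}:6  {3,5,6,7}:12  {4,5,6,7}:12
  |U|=5: {0,1,4,5,6}:5  {0,1,4,6,7}:5  {1,3,4,6,7}:10  {1,4,5,6,7}:20  {2,3,4,6,7}:10  {2,3,5,6,7}:20  {3,4,5,6,7}:30
  |U|=6: {0,1,3,4,6,7}:15  {0,1,4,5,6,7}:30  {1,2,3,4,6,7}:20  {1,3,4,5,6,7}:60  {2,3,4,5,6,7}:60
  start at 0(u): 140
  start at 2(a): 105
  start at 5(b): 35
sum over floor = 280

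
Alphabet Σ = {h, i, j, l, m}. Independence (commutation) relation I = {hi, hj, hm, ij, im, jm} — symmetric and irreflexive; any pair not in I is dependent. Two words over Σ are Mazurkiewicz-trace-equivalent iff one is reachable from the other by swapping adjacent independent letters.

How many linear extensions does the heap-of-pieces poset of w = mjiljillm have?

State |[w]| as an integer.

#0=m has no predecessor
#1=j has no predecessor
#2=i has no predecessor
#3=l depends on [0:m, 1:j, 2:i]
#4=j depends on [3:l]
#5=i depends on [3:l]
#6=l depends on [4:j, 5:i]
#7=l depends on [6:l]
#8=m depends on [7:l]
sources: [0:m, 1:j, 2:i]
N(rest) = Σ N(rest − s) over sources s of rest; N(one piece) = 1:
  size 1 → [8]=1
  size 2 → [7,8]=1
  size 3 → [6,7,8]=1
  size 4 → [4,6,7,8]=1  [5,6,7,8]=1
  size 5 → [4,5,6,7,8]=2
  size 6 → [3,4,5,6,7,8]=2
  size 7 → [0,3,4,5,6,7,8]=2  [1,3,4,5,6,7,8]=2  [2,3,4,5,6,7,8]=2
  first=0(m) contributes 4
  first=1(j) contributes 4
  first=2(i) contributes 4
|[w]| = 12

12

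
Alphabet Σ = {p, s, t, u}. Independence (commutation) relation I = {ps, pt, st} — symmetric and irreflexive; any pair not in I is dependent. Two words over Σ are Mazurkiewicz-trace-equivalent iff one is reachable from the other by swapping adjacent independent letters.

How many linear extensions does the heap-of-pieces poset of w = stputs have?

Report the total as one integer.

12

0(s) covers ∅
1(t) covers ∅
2(p) covers ∅
3(u) covers 0:s, 1:t, 2:p
4(t) covers 3:u
5(s) covers 3:u
floor of heap: 0:s, 1:t, 2:p
completions by unplaced set U, small U first (add the entries for U minus each lowest piece of U):
  |U|=1: {4}:1  {5}:1
  |U|=2: {4,5}:2
  |U|=3: {3,4,5}:2
  |U|=4: {0,3,4,5}:2  {1,3,4,5}:2  {2,3,4,5}:2
  start at 0(s): 4
  start at 1(t): 4
  start at 2(p): 4
sum over floor = 12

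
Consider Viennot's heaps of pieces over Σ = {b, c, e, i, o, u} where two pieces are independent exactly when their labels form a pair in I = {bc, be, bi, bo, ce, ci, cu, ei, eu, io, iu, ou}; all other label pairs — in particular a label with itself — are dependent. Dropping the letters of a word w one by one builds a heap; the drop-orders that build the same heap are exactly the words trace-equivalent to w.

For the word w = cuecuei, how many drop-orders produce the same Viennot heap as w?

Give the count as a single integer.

630

#0=c has no predecessor
#1=u has no predecessor
#2=e has no predecessor
#3=c depends on [0:c]
#4=u depends on [1:u]
#5=e depends on [2:e]
#6=i has no predecessor
sources: [0:c, 1:u, 2:e, 6:i]
N(rest) = Σ N(rest − s) over sources s of rest; N(one piece) = 1:
  size 1 → [3]=1  [4]=1  [5]=1  [6]=1
  size 2 → [0,3]=1  [1,4]=1  [2,5]=1  [3,4]=2  [3,5]=2  [3,6]=2  [4,5]=2  [4,6]=2  [5,6]=2
  size 3 → [0,3,4]=3  [0,3,5]=3  [0,3,6]=3  [1,3,4]=3  [1,4,5]=3  [1,4,6]=3  [2,3,5]=3  [2,4,5]=3  [2,5,6]=3  [3,4,5]=6  [3,4,6]=6  [3,5,6]=6  [4,5,6]=6
  size 4 → [0,1,3,4]=6  [0,2,3,5]=6  [0,3,4,5]=12  [0,3,4,6]=12  [0,3,5,6]=12  [1,2,4,5]=6  [1,3,4,5]=12  [1,3,4,6]=12  [1,4,5,6]=12  [2,3,4,5]=12  [2,3,5,6]=12  [2,4,5,6]=12  [3,4,5,6]=24
  size 5 → [0,1,3,4,5]=30  [0,1,3,4,6]=30  [0,2,3,4,5]=30  [0,2,3,5,6]=30  [0,3,4,5,6]=60  [1,2,3,4,5]=30  [1,2,4,5,6]=30  [1,3,4,5,6]=60  [2,3,4,5,6]=60
  first=0(c) contributes 180
  first=1(u) contributes 180
  first=2(e) contributes 180
  first=6(i) contributes 90
|[w]| = 630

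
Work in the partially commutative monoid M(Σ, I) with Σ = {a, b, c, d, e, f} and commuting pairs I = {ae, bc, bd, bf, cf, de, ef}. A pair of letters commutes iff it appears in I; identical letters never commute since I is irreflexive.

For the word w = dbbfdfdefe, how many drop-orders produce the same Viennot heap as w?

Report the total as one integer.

drop 0:d onto floor
drop 1:b onto floor
drop 2:b onto {1:b}
drop 3:f onto {0:d}
drop 4:d onto {3:f}
drop 5:f onto {4:d}
drop 6:d onto {5:f}
drop 7:e onto {2:b}
drop 8:f onto {6:d}
drop 9:e onto {7:e}
ground layer = {0:d, 1:b}
drop-orders for the pieces not yet dropped (sum over which currently-grounded one goes next):
  1 to go: {8} 1  {9} 1
  2 to go: {6,8} 1  {7,9} 1  {8,9} 2
  3 to go: {2,7,9} 1  {5,6,8} 1  {6,8,9} 3  {7,8,9} 3
  4 to go: {1,2,7,9} 1  {2,7,8,9} 4  {4,5,6,8} 1  {5,6,8,9} 4  {6,7,8,9} 6
  5 to go: {1,2,7,8,9} 5  {2,6,7,8,9} 10  {3,4,5,6,8} 1  {4,5,6,8,9} 5  {5,6,7,8,9} 10
  6 to go: {0,3,4,5,6,8} 1  {1,2,6,7,8,9} 15  {2,5,6,7,8,9} 20  {3,4,5,6,8,9} 6  {4,5,6,7,8,9} 15
  7 to go: {0,3,4,5,6,8,9} 7  {1,2,5,6,7,8,9} 35  {2,4,5,6,7,8,9} 35  {3,4,5,6,7,8,9} 21
  8 to go: {0,3,4,5,6,7,8,9} 28  {1,2,4,5,6,7,8,9} 70  {2,3,4,5,6,7,8,9} 56
  if 0:d drops first: 126 orders
  if 1:b drops first: 84 orders
heap linearizations: 210

210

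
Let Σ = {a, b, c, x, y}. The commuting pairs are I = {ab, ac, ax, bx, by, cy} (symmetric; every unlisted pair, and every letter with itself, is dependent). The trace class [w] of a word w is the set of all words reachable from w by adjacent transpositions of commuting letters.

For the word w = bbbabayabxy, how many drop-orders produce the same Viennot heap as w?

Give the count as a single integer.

drop 0:b onto floor
drop 1:b onto {0:b}
drop 2:b onto {1:b}
drop 3:a onto floor
drop 4:b onto {2:b}
drop 5:a onto {3:a}
drop 6:y onto {5:a}
drop 7:a onto {6:y}
drop 8:b onto {4:b}
drop 9:x onto {6:y}
drop 10:y onto {7:a, 9:x}
ground layer = {0:b, 3:a}
drop-orders for the pieces not yet dropped (sum over which currently-grounded one goes next):
  1 to go: {8} 1  {10} 1
  2 to go: {4,8} 1  {7,10} 1  {8,10} 2  {9,10} 1
  3 to go: {2,4,8} 1  {4,8,10} 3  {7,8,10} 3  {7,9,10} 2  {8,9,10} 3
  4 to go: {1,2,4,8} 1  {2,4,8,10} 4  {4,7,8,10} 6  {4,8,9,10} 6  {6,7,9,10} 2  {7,8,9,10} 8
  5 to go: {0,1,2,4,8} 1  {1,2,4,8,10} 5  {2,4,7,8,10} 10  {2,4,8,9,10} 10  {4,7,8,9,10} 20  {5,6,7,9,10} 2  {6,7,8,9,10} 10
  6 to go: {0,1,2,4,8,10} 6  {1,2,4,7,8,10} 15  {1,2,4,8,9,10} 15  {2,4,7,8,9,10} 40  {3,5,6,7,9,10} 2  {4,6,7,8,9,10} 30  {5,6,7,8,9,10} 12
  7 to go: {0,1,2,4,7,8,10} 21  {0,1,2,4,8,9,10} 21  {1,2,4,7,8,9,10} 70  {2,4,6,7,8,9,10} 70  {3,5,6,7,8,9,10} 14  {4,5,6,7,8,9,10} 42
  8 to go: {0,1,2,4,7,8,9,10} 112  {1,2,4,6,7,8,9,10} 140  {2,4,5,6,7,8,9,10} 112  {3,4,5,6,7,8,9,10} 56
  9 to go: {0,1,2,4,6,7,8,9,10} 252  {1,2,4,5,6,7,8,9,10} 252  {2,3,4,5,6,7,8,9,10} 168
  if 0:b drops first: 420 orders
  if 3:a drops first: 504 orders
heap linearizations: 924

924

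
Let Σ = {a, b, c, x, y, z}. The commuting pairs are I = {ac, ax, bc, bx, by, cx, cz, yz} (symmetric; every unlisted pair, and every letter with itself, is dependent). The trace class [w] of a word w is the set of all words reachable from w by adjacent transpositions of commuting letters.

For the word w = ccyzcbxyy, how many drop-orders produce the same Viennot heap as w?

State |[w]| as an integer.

0(c) covers ∅
1(c) covers 0:c
2(y) covers 1:c
3(z) covers ∅
4(c) covers 2:y
5(b) covers 3:z
6(x) covers 2:y, 3:z
7(y) covers 4:c, 6:x
8(y) covers 7:y
floor of heap: 0:c, 3:z
completions by unplaced set U, small U first (add the entries for U minus each lowest piece of U):
  |U|=1: {5}:1  {8}:1
  |U|=2: {5,8}:2  {7,8}:1
  |U|=3: {4,7,8}:1  {5,7,8}:3  {6,7,8}:1
  |U|=4: {4,5,7,8}:4  {4,6,7,8}:2  {5,6,7,8}:4
  |U|=5: {2,4,6,7,8}:2  {3,5,6,7,8}:4  {4,5,6,7,8}:10
  |U|=6: {1,2,4,6,7,8}:2  {2,4,5,6,7,8}:12  {3,4,5,6,7,8}:14
  |U|=7: {0,1,2,4,6,7,8}:2  {1,2,4,5,6,7,8}:14  {2,3,4,5,6,7,8}:26
  start at 0(c): 40
  start at 3(z): 16
sum over floor = 56

56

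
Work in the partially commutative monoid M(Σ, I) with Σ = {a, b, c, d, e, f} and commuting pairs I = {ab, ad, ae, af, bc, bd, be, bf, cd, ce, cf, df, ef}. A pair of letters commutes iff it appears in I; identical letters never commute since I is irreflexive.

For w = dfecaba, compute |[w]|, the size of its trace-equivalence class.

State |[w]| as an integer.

#0=d has no predecessor
#1=f has no predecessor
#2=e depends on [0:d]
#3=c has no predecessor
#4=a depends on [3:c]
#5=b has no predecessor
#6=a depends on [4:a]
sources: [0:d, 1:f, 3:c, 5:b]
N(rest) = Σ N(rest − s) over sources s of rest; N(one piece) = 1:
  size 1 → [1]=1  [2]=1  [5]=1  [6]=1
  size 2 → [0,2]=1  [1,2]=2  [1,5]=2  [1,6]=2  [2,5]=2  [2,6]=2  [4,6]=1  [5,6]=2
  size 3 → [0,1,2]=3  [0,2,5]=3  [0,2,6]=3  [1,2,5]=6  [1,2,6]=6  [1,4,6]=3  [1,5,6]=6  [2,4,6]=3  [2,5,6]=6  [3,4,6]=1  [4,5,6]=3
  size 4 → [0,1,2,5]=12  [0,1,2,6]=12  [0,2,4,6]=6  [0,2,5,6]=12  [1,2,4,6]=12  [1,2,5,6]=24  [1,3,4,6]=4  [1,4,5,6]=12  [2,3,4,6]=4  [2,4,5,6]=12  [3,4,5,6]=4
  size 5 → [0,1,2,4,6]=30  [0,1,2,5,6]=60  [0,2,3,4,6]=10  [0,2,4,5,6]=30  [1,2,3,4,6]=20  [1,2,4,5,6]=60  [1,3,4,5,6]=20  [2,3,4,5,6]=20
  first=0(d) contributes 120
  first=1(f) contributes 60
  first=3(c) contributes 180
  first=5(b) contributes 60
|[w]| = 420

420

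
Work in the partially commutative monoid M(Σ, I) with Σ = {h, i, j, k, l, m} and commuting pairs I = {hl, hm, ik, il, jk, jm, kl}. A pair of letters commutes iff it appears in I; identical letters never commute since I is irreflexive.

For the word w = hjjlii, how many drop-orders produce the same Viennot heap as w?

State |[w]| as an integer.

3

drop 0:h onto floor
drop 1:j onto {0:h}
drop 2:j onto {1:j}
drop 3:l onto {2:j}
drop 4:i onto {2:j}
drop 5:i onto {4:i}
ground layer = {0:h}
drop-orders for the pieces not yet dropped (sum over which currently-grounded one goes next):
  1 to go: {3} 1  {5} 1
  2 to go: {3,5} 2  {4,5} 1
  3 to go: {3,4,5} 3
  4 to go: {2,3,4,5} 3
  if 0:h drops first: 3 orders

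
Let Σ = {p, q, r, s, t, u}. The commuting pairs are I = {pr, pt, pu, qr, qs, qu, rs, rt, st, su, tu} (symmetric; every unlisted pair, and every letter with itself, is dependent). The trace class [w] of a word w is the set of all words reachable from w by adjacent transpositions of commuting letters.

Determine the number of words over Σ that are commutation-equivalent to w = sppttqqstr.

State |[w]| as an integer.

450

piece 0:s — minimal
piece 1:p rests on {0:s}
piece 2:p rests on {1:p}
piece 3:t — minimal
piece 4:t rests on {3:t}
piece 5:q rests on {2:p, 4:t}
piece 6:q rests on {5:q}
piece 7:s rests on {2:p}
piece 8:t rests on {6:q}
piece 9:r — minimal
minimal pieces: {0:s, 3:t, 9:r}
ways to finish when only these pieces remain (= sum over removing one remaining piece with nothing left below it):
  1 left: {7}→1  {8}→1  {9}→1
  2 left: {6,8}→1  {7,8}→2  {7,9}→2  {8,9}→2
  3 left: {5,6,8}→1  {6,7,8}→3  {6,8,9}→3  {7,8,9}→6
  4 left: {4,5,6,8}→1  {5,6,7,8}→4  {5,6,8,9}→4  {6,7,8,9}→12
  5 left: {2,5,6,7,8}→4  {3,4,5,6,8}→1  {4,5,6,7,8}→5  {4,5,6,8,9}→5  {5,6,7,8,9}→20
  6 left: {1,2,5,6,7,8}→4  {2,4,5,6,7,8}→9  {2,5,6,7,8,9}→24  {3,4,5,6,7,8}→6  {3,4,5,6,8,9}→6  {4,5,6,7,8,9}→30
  7 left: {0,1,2,5,6,7,8}→4  {1,2,4,5,6,7,8}→13  {1,2,5,6,7,8,9}→28  {2,3,4,5,6,7,8}→15  {2,4,5,6,7,8,9}→63  {3,4,5,6,7,8,9}→42
  8 left: {0,1,2,4,5,6,7,8}→17  {0,1,2,5,6,7,8,9}→32  {1,2,3,4,5,6,7,8}→28  {1,2,4,5,6,7,8,9}→104  {2,3,4,5,6,7,8,9}→120
  placing 0:s first → 252 extensions
  placing 3:t first → 153 extensions
  placing 9:r first → 45 extensions
total linear extensions = 450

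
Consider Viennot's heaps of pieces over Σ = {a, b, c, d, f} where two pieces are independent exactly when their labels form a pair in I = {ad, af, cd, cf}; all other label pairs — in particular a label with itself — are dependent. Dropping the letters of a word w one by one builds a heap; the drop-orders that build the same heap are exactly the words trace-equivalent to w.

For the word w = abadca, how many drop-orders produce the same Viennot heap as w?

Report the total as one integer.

4

drop 0:a onto floor
drop 1:b onto {0:a}
drop 2:a onto {1:b}
drop 3:d onto {1:b}
drop 4:c onto {2:a}
drop 5:a onto {4:c}
ground layer = {0:a}
drop-orders for the pieces not yet dropped (sum over which currently-grounded one goes next):
  1 to go: {3} 1  {5} 1
  2 to go: {3,5} 2  {4,5} 1
  3 to go: {2,4,5} 1  {3,4,5} 3
  4 to go: {2,3,4,5} 4
  if 0:a drops first: 4 orders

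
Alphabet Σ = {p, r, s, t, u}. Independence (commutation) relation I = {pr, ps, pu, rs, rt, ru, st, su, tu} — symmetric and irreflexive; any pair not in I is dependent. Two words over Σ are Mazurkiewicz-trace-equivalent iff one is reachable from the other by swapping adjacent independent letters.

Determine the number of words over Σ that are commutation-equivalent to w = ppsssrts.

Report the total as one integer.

drop 0:p onto floor
drop 1:p onto {0:p}
drop 2:s onto floor
drop 3:s onto {2:s}
drop 4:s onto {3:s}
drop 5:r onto floor
drop 6:t onto {1:p}
drop 7:s onto {4:s}
ground layer = {0:p, 2:s, 5:r}
drop-orders for the pieces not yet dropped (sum over which currently-grounded one goes next):
  1 to go: {5} 1  {6} 1  {7} 1
  2 to go: {1,6} 1  {4,7} 1  {5,6} 2  {5,7} 2  {6,7} 2
  3 to go: {0,1,6} 1  {1,5,6} 3  {1,6,7} 3  {3,4,7} 1  {4,5,7} 3  {4,6,7} 3  {5,6,7} 6
  4 to go: {0,1,5,6} 4  {0,1,6,7} 4  {1,4,6,7} 6  {1,5,6,7} 12  {2,3,4,7} 1  {3,4,5,7} 4  {3,4,6,7} 4  {4,5,6,7} 12
  5 to go: {0,1,4,6,7} 10  {0,1,5,6,7} 20  {1,3,4,6,7} 10  {1,4,5,6,7} 30  {2,3,4,5,7} 5  {2,3,4,6,7} 5  {3,4,5,6,7} 20
  6 to go: {0,1,3,4,6,7} 20  {0,1,4,5,6,7} 60  {1,2,3,4,6,7} 15  {1,3,4,5,6,7} 60  {2,3,4,5,6,7} 30
  if 0:p drops first: 105 orders
  if 2:s drops first: 140 orders
  if 5:r drops first: 35 orders
heap linearizations: 280

280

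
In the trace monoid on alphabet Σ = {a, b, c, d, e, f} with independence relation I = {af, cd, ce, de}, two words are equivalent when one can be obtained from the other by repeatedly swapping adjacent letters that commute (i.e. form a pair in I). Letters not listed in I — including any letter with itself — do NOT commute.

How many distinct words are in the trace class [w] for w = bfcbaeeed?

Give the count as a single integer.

piece 0:b — minimal
piece 1:f rests on {0:b}
piece 2:c rests on {1:f}
piece 3:b rests on {2:c}
piece 4:a rests on {3:b}
piece 5:e rests on {4:a}
piece 6:e rests on {5:e}
piece 7:e rests on {6:e}
piece 8:d rests on {4:a}
minimal pieces: {0:b}
ways to finish when only these pieces remain (= sum over removing one remaining piece with nothing left below it):
  1 left: {7}→1  {8}→1
  2 left: {6,7}→1  {7,8}→2
  3 left: {5,6,7}→1  {6,7,8}→3
  4 left: {5,6,7,8}→4
  5 left: {4,5,6,7,8}→4
  6 left: {3,4,5,6,7,8}→4
  7 left: {2,3,4,5,6,7,8}→4
  placing 0:b first → 4 extensions

4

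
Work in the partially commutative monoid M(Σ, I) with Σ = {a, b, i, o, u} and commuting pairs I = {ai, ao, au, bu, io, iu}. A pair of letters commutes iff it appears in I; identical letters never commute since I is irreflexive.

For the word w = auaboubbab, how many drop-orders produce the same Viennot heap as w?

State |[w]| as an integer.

piece 0:a — minimal
piece 1:u — minimal
piece 2:a rests on {0:a}
piece 3:b rests on {2:a}
piece 4:o rests on {1:u, 3:b}
piece 5:u rests on {4:o}
piece 6:b rests on {4:o}
piece 7:b rests on {6:b}
piece 8:a rests on {7:b}
piece 9:b rests on {8:a}
minimal pieces: {0:a, 1:u}
ways to finish when only these pieces remain (= sum over removing one remaining piece with nothing left below it):
  1 left: {5}→1  {9}→1
  2 left: {5,9}→2  {8,9}→1
  3 left: {5,8,9}→3  {7,8,9}→1
  4 left: {5,7,8,9}→4  {6,7,8,9}→1
  5 left: {5,6,7,8,9}→5
  6 left: {4,5,6,7,8,9}→5
  7 left: {1,4,5,6,7,8,9}→5  {3,4,5,6,7,8,9}→5
  8 left: {1,3,4,5,6,7,8,9}→10  {2,3,4,5,6,7,8,9}→5
  placing 0:a first → 15 extensions
  placing 1:u first → 5 extensions
total linear extensions = 20

20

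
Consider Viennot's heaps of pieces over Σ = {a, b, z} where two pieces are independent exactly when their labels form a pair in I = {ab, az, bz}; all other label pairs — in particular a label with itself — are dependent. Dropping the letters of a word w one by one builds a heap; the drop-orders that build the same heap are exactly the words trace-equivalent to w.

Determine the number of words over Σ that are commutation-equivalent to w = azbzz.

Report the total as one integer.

piece 0:a — minimal
piece 1:z — minimal
piece 2:b — minimal
piece 3:z rests on {1:z}
piece 4:z rests on {3:z}
minimal pieces: {0:a, 1:z, 2:b}
ways to finish when only these pieces remain (= sum over removing one remaining piece with nothing left below it):
  1 left: {0}→1  {2}→1  {4}→1
  2 left: {0,2}→2  {0,4}→2  {2,4}→2  {3,4}→1
  3 left: {0,2,4}→6  {0,3,4}→3  {1,3,4}→1  {2,3,4}→3
  placing 0:a first → 4 extensions
  placing 1:z first → 12 extensions
  placing 2:b first → 4 extensions
total linear extensions = 20

20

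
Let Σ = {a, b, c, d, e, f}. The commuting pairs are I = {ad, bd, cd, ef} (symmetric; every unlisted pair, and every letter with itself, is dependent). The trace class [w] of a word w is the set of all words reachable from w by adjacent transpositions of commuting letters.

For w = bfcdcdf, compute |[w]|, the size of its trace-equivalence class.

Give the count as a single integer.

6

piece 0:b — minimal
piece 1:f rests on {0:b}
piece 2:c rests on {1:f}
piece 3:d rests on {1:f}
piece 4:c rests on {2:c}
piece 5:d rests on {3:d}
piece 6:f rests on {4:c, 5:d}
minimal pieces: {0:b}
ways to finish when only these pieces remain (= sum over removing one remaining piece with nothing left below it):
  1 left: {6}→1
  2 left: {4,6}→1  {5,6}→1
  3 left: {2,4,6}→1  {3,5,6}→1  {4,5,6}→2
  4 left: {2,4,5,6}→3  {3,4,5,6}→3
  5 left: {2,3,4,5,6}→6
  placing 0:b first → 6 extensions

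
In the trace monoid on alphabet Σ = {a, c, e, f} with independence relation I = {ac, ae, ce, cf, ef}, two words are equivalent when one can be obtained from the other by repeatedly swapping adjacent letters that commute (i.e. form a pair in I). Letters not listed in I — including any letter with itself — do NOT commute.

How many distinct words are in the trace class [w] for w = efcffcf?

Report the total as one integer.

drop 0:e onto floor
drop 1:f onto floor
drop 2:c onto floor
drop 3:f onto {1:f}
drop 4:f onto {3:f}
drop 5:c onto {2:c}
drop 6:f onto {4:f}
ground layer = {0:e, 1:f, 2:c}
drop-orders for the pieces not yet dropped (sum over which currently-grounded one goes next):
  1 to go: {0} 1  {5} 1  {6} 1
  2 to go: {0,5} 2  {0,6} 2  {2,5} 1  {4,6} 1  {5,6} 2
  3 to go: {0,2,5} 3  {0,4,6} 3  {0,5,6} 6  {2,5,6} 3  {3,4,6} 1  {4,5,6} 3
  4 to go: {0,2,5,6} 12  {0,3,4,6} 4  {0,4,5,6} 12  {1,3,4,6} 1  {2,4,5,6} 6  {3,4,5,6} 4
  5 to go: {0,1,3,4,6} 5  {0,2,4,5,6} 30  {0,3,4,5,6} 20  {1,3,4,5,6} 5  {2,3,4,5,6} 10
  if 0:e drops first: 15 orders
  if 1:f drops first: 60 orders
  if 2:c drops first: 30 orders
heap linearizations: 105

105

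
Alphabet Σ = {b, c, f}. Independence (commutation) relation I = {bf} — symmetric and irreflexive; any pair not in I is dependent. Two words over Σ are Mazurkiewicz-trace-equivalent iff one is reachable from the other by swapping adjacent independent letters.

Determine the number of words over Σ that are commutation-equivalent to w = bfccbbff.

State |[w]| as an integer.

piece 0:b — minimal
piece 1:f — minimal
piece 2:c rests on {0:b, 1:f}
piece 3:c rests on {2:c}
piece 4:b rests on {3:c}
piece 5:b rests on {4:b}
piece 6:f rests on {3:c}
piece 7:f rests on {6:f}
minimal pieces: {0:b, 1:f}
ways to finish when only these pieces remain (= sum over removing one remaining piece with nothing left below it):
  1 left: {5}→1  {7}→1
  2 left: {4,5}→1  {5,7}→2  {6,7}→1
  3 left: {4,5,7}→3  {5,6,7}→3
  4 left: {4,5,6,7}→6
  5 left: {3,4,5,6,7}→6
  6 left: {2,3,4,5,6,7}→6
  placing 0:b first → 6 extensions
  placing 1:f first → 6 extensions
total linear extensions = 12

12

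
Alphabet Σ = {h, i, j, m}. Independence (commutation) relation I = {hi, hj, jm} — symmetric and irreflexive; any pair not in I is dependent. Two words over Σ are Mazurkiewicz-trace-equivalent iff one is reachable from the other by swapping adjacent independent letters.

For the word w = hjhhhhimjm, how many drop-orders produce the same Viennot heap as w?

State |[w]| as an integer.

0(h) covers ∅
1(j) covers ∅
2(h) covers 0:h
3(h) covers 2:h
4(h) covers 3:h
5(h) covers 4:h
6(i) covers 1:j
7(m) covers 5:h, 6:i
8(j) covers 6:i
9(m) covers 7:m
floor of heap: 0:h, 1:j
completions by unplaced set U, small U first (add the entries for U minus each lowest piece of U):
  |U|=1: {8}:1  {9}:1
  |U|=2: {7,9}:1  {8,9}:2
  |U|=3: {5,7,9}:1  {7,8,9}:3
  |U|=4: {4,5,7,9}:1  {5,7,8,9}:4  {6,7,8,9}:3
  |U|=5: {1,6,7,8,9}:3  {3,4,5,7,9}:1  {4,5,7,8,9}:5  {5,6,7,8,9}:7
  |U|=6: {1,5,6,7,8,9}:10  {2,3,4,5,7,9}:1  {3,4,5,7,8,9}:6  {4,5,6,7,8,9}:12
  |U|=7: {0,2,3,4,5,7,9}:1  {1,4,5,6,7,8,9}:22  {2,3,4,5,7,8,9}:7  {3,4,5,6,7,8,9}:18
  |U|=8: {0,2,3,4,5,7,8,9}:8  {1,3,4,5,6,7,8,9}:40  {2,3,4,5,6,7,8,9}:25
  start at 0(h): 65
  start at 1(j): 33
sum over floor = 98

98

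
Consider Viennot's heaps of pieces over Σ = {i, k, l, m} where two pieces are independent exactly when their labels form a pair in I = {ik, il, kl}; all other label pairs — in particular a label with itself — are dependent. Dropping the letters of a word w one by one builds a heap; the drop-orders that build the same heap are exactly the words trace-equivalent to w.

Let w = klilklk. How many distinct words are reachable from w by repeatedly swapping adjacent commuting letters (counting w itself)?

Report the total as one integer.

140

drop 0:k onto floor
drop 1:l onto floor
drop 2:i onto floor
drop 3:l onto {1:l}
drop 4:k onto {0:k}
drop 5:l onto {3:l}
drop 6:k onto {4:k}
ground layer = {0:k, 1:l, 2:i}
drop-orders for the pieces not yet dropped (sum over which currently-grounded one goes next):
  1 to go: {2} 1  {5} 1  {6} 1
  2 to go: {2,5} 2  {2,6} 2  {3,5} 1  {4,6} 1  {5,6} 2
  3 to go: {0,4,6} 1  {1,3,5} 1  {2,3,5} 3  {2,4,6} 3  {2,5,6} 6  {3,5,6} 3  {4,5,6} 3
  4 to go: {0,2,4,6} 4  {0,4,5,6} 4  {1,2,3,5} 4  {1,3,5,6} 4  {2,3,5,6} 12  {2,4,5,6} 12  {3,4,5,6} 6
  5 to go: {0,2,4,5,6} 20  {0,3,4,5,6} 10  {1,2,3,5,6} 20  {1,3,4,5,6} 10  {2,3,4,5,6} 30
  if 0:k drops first: 60 orders
  if 1:l drops first: 60 orders
  if 2:i drops first: 20 orders
heap linearizations: 140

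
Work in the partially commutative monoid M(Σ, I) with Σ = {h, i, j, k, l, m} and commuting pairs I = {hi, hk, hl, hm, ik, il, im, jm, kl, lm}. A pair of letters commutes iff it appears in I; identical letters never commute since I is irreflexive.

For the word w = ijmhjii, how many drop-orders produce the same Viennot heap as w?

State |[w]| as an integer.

drop 0:i onto floor
drop 1:j onto {0:i}
drop 2:m onto floor
drop 3:h onto {1:j}
drop 4:j onto {3:h}
drop 5:i onto {4:j}
drop 6:i onto {5:i}
ground layer = {0:i, 2:m}
drop-orders for the pieces not yet dropped (sum over which currently-grounded one goes next):
  1 to go: {2} 1  {6} 1
  2 to go: {2,6} 2  {5,6} 1
  3 to go: {2,5,6} 3  {4,5,6} 1
  4 to go: {2,4,5,6} 4  {3,4,5,6} 1
  5 to go: {1,3,4,5,6} 1  {2,3,4,5,6} 5
  if 0:i drops first: 6 orders
  if 2:m drops first: 1 orders
heap linearizations: 7

7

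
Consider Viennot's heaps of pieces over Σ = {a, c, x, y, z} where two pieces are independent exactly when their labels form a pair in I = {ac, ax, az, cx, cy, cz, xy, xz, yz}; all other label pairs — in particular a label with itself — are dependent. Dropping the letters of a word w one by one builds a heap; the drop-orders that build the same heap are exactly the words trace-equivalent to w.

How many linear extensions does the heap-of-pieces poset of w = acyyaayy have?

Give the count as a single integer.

piece 0:a — minimal
piece 1:c — minimal
piece 2:y rests on {0:a}
piece 3:y rests on {2:y}
piece 4:a rests on {3:y}
piece 5:a rests on {4:a}
piece 6:y rests on {5:a}
piece 7:y rests on {6:y}
minimal pieces: {0:a, 1:c}
ways to finish when only these pieces remain (= sum over removing one remaining piece with nothing left below it):
  1 left: {1}→1  {7}→1
  2 left: {1,7}→2  {6,7}→1
  3 left: {1,6,7}→3  {5,6,7}→1
  4 left: {1,5,6,7}→4  {4,5,6,7}→1
  5 left: {1,4,5,6,7}→5  {3,4,5,6,7}→1
  6 left: {1,3,4,5,6,7}→6  {2,3,4,5,6,7}→1
  placing 0:a first → 7 extensions
  placing 1:c first → 1 extensions
total linear extensions = 8

8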